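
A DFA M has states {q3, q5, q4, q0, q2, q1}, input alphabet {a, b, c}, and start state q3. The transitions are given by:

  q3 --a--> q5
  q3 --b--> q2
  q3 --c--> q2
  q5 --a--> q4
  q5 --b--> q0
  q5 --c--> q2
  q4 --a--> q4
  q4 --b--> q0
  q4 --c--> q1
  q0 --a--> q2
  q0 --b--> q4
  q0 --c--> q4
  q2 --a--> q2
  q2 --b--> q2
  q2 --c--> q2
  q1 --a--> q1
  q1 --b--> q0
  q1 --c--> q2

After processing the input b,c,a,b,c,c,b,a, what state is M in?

q2

Trace: q3 -b-> q2 -c-> q2 -a-> q2 -b-> q2 -c-> q2 -c-> q2 -b-> q2 -a-> q2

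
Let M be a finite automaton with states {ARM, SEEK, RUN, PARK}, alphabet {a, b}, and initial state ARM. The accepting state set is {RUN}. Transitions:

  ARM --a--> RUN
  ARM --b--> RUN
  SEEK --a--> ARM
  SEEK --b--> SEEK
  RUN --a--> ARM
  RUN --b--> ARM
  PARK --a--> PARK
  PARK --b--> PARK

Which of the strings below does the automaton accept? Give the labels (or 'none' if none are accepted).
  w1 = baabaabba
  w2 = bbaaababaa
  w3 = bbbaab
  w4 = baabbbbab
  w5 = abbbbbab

w1: ARM → RUN → ARM → RUN → ARM → RUN → ARM → RUN → ARM → RUN  → end RUN, accepted
w2: ARM → RUN → ARM → RUN → ARM → RUN → ARM → RUN → ARM → RUN → ARM  → end ARM, rejected
w3: ARM → RUN → ARM → RUN → ARM → RUN → ARM  → end ARM, rejected
w4: ARM → RUN → ARM → RUN → ARM → RUN → ARM → RUN → ARM → RUN  → end RUN, accepted
w5: ARM → RUN → ARM → RUN → ARM → RUN → ARM → RUN → ARM  → end ARM, rejected

w1, w4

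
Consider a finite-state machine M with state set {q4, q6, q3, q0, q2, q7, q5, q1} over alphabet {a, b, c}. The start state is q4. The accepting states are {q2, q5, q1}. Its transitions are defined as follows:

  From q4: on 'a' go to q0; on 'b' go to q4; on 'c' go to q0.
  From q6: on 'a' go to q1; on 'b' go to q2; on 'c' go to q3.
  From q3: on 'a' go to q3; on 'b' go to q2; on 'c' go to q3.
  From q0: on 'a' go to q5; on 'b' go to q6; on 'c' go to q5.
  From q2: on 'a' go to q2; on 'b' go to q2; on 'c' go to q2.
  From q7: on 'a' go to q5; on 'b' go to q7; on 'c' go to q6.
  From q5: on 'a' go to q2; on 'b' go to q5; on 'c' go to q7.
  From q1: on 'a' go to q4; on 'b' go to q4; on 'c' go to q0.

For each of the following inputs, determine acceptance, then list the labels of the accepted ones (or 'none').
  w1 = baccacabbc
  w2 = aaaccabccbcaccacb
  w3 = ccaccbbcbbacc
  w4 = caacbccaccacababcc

w1: q4 → q4 → q0 → q5 → q7 → q5 → q7 → q5 → q5 → q5 → q7  → end q7, rejected
w2: q4 → q0 → q5 → q2 → q2 → q2 → q2 → q2 → q2 → q2 → q2 → q2 → q2 → q2 → q2 → q2 → q2 → q2  → end q2, accepted
w3: q4 → q0 → q5 → q2 → q2 → q2 → q2 → q2 → q2 → q2 → q2 → q2 → q2 → q2  → end q2, accepted
w4: q4 → q0 → q5 → q2 → q2 → q2 → q2 → q2 → q2 → q2 → q2 → q2 → q2 → q2 → q2 → q2 → q2 → q2 → q2  → end q2, accepted

w2, w3, w4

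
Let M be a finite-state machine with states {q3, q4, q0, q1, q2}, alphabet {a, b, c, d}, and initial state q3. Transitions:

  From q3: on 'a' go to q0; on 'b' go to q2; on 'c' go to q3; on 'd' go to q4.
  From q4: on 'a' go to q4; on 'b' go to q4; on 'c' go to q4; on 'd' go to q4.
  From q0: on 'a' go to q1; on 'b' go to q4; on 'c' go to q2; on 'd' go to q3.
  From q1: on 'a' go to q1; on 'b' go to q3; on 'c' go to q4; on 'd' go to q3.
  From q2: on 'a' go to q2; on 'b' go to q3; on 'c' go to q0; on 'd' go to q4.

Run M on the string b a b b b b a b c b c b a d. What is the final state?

q4

Trace: q3 -b-> q2 -a-> q2 -b-> q3 -b-> q2 -b-> q3 -b-> q2 -a-> q2 -b-> q3 -c-> q3 -b-> q2 -c-> q0 -b-> q4 -a-> q4 -d-> q4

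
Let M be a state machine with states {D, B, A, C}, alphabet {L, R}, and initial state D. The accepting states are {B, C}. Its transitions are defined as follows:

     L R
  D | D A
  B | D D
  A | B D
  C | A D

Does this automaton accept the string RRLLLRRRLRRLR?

No

Trace: D -R-> A -R-> D -L-> D -L-> D -L-> D -R-> A -R-> D -R-> A -L-> B -R-> D -R-> A -L-> B -R-> D
End state D is not accepting.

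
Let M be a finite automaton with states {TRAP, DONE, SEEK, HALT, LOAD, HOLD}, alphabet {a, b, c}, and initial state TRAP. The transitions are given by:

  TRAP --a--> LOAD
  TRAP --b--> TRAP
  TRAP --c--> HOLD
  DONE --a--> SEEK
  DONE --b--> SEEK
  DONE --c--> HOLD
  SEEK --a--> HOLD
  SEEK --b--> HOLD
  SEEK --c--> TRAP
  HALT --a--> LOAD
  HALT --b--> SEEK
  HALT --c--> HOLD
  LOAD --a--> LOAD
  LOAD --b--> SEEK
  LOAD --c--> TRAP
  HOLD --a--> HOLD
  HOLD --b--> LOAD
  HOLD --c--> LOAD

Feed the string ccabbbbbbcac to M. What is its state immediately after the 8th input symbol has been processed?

Trace: TRAP -c-> HOLD -c-> LOAD -a-> LOAD -b-> SEEK -b-> HOLD -b-> LOAD -b-> SEEK -b-> HOLD
After 8 symbols: HOLD.

HOLD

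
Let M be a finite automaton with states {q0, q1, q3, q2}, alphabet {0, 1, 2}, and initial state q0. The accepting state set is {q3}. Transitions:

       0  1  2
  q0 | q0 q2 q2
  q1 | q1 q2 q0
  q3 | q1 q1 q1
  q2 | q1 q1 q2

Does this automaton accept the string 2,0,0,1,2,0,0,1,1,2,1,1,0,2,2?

No

Trace: q0 -2-> q2 -0-> q1 -0-> q1 -1-> q2 -2-> q2 -0-> q1 -0-> q1 -1-> q2 -1-> q1 -2-> q0 -1-> q2 -1-> q1 -0-> q1 -2-> q0 -2-> q2
End state q2 is not accepting.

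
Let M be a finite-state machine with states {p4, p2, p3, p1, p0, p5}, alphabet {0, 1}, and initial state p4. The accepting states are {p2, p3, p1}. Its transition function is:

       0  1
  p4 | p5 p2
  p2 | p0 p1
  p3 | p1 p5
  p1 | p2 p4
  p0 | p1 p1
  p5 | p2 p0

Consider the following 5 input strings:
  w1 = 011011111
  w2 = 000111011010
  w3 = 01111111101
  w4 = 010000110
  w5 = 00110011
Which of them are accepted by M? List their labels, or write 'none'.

w2, w3

w1:
  start at p4
  read '0': p4 → p5
  read '1': p5 → p0
  read '1': p0 → p1
  read '0': p1 → p2
  read '1': p2 → p1
  read '1': p1 → p4
  read '1': p4 → p2
  read '1': p2 → p1
  read '1': p1 → p4
  end p4, rejected
w2:
  start at p4
  read '0': p4 → p5
  read '0': p5 → p2
  read '0': p2 → p0
  read '1': p0 → p1
  read '1': p1 → p4
  read '1': p4 → p2
  read '0': p2 → p0
  read '1': p0 → p1
  read '1': p1 → p4
  read '0': p4 → p5
  read '1': p5 → p0
  read '0': p0 → p1
  end p1, accepted
w3:
  start at p4
  read '0': p4 → p5
  read '1': p5 → p0
  read '1': p0 → p1
  read '1': p1 → p4
  read '1': p4 → p2
  read '1': p2 → p1
  read '1': p1 → p4
  read '1': p4 → p2
  read '1': p2 → p1
  read '0': p1 → p2
  read '1': p2 → p1
  end p1, accepted
w4:
  start at p4
  read '0': p4 → p5
  read '1': p5 → p0
  read '0': p0 → p1
  read '0': p1 → p2
  read '0': p2 → p0
  read '0': p0 → p1
  read '1': p1 → p4
  read '1': p4 → p2
  read '0': p2 → p0
  end p0, rejected
w5:
  start at p4
  read '0': p4 → p5
  read '0': p5 → p2
  read '1': p2 → p1
  read '1': p1 → p4
  read '0': p4 → p5
  read '0': p5 → p2
  read '1': p2 → p1
  read '1': p1 → p4
  end p4, rejected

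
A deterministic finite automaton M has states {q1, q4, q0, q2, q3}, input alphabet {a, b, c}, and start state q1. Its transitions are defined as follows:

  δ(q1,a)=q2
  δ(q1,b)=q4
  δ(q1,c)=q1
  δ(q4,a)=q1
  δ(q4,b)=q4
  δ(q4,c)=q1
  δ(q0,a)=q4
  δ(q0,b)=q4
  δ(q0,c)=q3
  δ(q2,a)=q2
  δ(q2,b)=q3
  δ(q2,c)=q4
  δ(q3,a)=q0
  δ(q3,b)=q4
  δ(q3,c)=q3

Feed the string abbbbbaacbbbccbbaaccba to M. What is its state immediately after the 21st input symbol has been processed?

q4

start at q1
read 'a': q1 → q2
read 'b': q2 → q3
read 'b': q3 → q4
read 'b': q4 → q4
read 'b': q4 → q4
read 'b': q4 → q4
read 'a': q4 → q1
read 'a': q1 → q2
read 'c': q2 → q4
read 'b': q4 → q4
read 'b': q4 → q4
read 'b': q4 → q4
read 'c': q4 → q1
read 'c': q1 → q1
read 'b': q1 → q4
read 'b': q4 → q4
read 'a': q4 → q1
read 'a': q1 → q2
read 'c': q2 → q4
read 'c': q4 → q1
read 'b': q1 → q4
After 21 symbols: q4.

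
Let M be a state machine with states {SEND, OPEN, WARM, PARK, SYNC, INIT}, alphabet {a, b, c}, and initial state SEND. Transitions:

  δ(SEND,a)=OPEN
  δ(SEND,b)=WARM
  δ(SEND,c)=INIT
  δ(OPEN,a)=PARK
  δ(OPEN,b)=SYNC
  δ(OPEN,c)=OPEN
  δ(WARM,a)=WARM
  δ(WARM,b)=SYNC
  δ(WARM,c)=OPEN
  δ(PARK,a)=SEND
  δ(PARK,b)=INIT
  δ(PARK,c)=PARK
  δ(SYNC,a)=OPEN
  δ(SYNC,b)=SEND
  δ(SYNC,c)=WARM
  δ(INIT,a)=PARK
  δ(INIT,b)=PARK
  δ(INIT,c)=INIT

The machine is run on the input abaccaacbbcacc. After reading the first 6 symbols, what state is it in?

PARK

start at SEND
read 'a': SEND → OPEN
read 'b': OPEN → SYNC
read 'a': SYNC → OPEN
read 'c': OPEN → OPEN
read 'c': OPEN → OPEN
read 'a': OPEN → PARK
After 6 symbols: PARK.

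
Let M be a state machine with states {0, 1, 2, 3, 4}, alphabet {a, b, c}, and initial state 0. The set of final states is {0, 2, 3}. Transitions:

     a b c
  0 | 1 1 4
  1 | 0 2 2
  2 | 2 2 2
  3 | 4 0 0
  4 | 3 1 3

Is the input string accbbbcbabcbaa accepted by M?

0 → 1 → 2 → 2 → 2 → 2 → 2 → 2 → 2 → 2 → 2 → 2 → 2 → 2 → 2
End state 2 is accepting.

Yes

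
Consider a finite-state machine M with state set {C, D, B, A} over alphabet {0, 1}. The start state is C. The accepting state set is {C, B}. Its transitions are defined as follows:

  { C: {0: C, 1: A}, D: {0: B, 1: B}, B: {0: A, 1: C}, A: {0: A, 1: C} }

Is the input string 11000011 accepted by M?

start at C
read '1': C → A
read '1': A → C
read '0': C → C
read '0': C → C
read '0': C → C
read '0': C → C
read '1': C → A
read '1': A → C
End state C is accepting.

Yes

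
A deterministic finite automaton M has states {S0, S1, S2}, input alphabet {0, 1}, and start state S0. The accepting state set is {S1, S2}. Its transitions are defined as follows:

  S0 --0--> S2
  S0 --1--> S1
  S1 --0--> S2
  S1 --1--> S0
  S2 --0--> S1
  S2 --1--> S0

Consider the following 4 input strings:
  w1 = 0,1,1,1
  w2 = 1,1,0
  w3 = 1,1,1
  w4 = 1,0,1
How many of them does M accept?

2

w1: S0 → S2 → S0 → S1 → S0  → end S0, rejected
w2: S0 → S1 → S0 → S2  → end S2, accepted
w3: S0 → S1 → S0 → S1  → end S1, accepted
w4: S0 → S1 → S2 → S0  → end S0, rejected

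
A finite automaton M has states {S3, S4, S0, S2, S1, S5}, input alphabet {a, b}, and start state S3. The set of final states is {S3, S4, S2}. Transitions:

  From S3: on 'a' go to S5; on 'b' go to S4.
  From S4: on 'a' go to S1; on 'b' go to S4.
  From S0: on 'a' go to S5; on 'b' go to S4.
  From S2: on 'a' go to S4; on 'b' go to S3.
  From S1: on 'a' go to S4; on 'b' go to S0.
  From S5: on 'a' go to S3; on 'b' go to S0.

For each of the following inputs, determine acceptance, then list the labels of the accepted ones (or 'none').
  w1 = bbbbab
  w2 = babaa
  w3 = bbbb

w2, w3

w1:
  start at S3
  read 'b': S3 → S4
  read 'b': S4 → S4
  read 'b': S4 → S4
  read 'b': S4 → S4
  read 'a': S4 → S1
  read 'b': S1 → S0
  end S0, rejected
w2:
  start at S3
  read 'b': S3 → S4
  read 'a': S4 → S1
  read 'b': S1 → S0
  read 'a': S0 → S5
  read 'a': S5 → S3
  end S3, accepted
w3:
  start at S3
  read 'b': S3 → S4
  read 'b': S4 → S4
  read 'b': S4 → S4
  read 'b': S4 → S4
  end S4, accepted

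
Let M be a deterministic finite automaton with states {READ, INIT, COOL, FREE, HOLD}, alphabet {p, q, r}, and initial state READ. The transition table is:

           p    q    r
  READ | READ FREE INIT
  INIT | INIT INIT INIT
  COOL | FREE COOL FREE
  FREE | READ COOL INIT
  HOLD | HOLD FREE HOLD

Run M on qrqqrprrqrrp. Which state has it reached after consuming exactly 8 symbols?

INIT

Trace: READ -q-> FREE -r-> INIT -q-> INIT -q-> INIT -r-> INIT -p-> INIT -r-> INIT -r-> INIT
After 8 symbols: INIT.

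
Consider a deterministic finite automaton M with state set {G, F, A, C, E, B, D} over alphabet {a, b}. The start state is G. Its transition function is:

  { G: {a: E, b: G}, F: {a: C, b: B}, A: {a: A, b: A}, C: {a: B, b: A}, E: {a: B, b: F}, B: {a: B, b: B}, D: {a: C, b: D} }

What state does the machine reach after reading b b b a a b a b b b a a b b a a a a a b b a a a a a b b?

start at G
read 'b': G → G
read 'b': G → G
read 'b': G → G
read 'a': G → E
read 'a': E → B
read 'b': B → B
read 'a': B → B
read 'b': B → B
read 'b': B → B
read 'b': B → B
read 'a': B → B
read 'a': B → B
read 'b': B → B
read 'b': B → B
read 'a': B → B
read 'a': B → B
read 'a': B → B
read 'a': B → B
read 'a': B → B
read 'b': B → B
read 'b': B → B
read 'a': B → B
read 'a': B → B
read 'a': B → B
read 'a': B → B
read 'a': B → B
read 'b': B → B
read 'b': B → B

B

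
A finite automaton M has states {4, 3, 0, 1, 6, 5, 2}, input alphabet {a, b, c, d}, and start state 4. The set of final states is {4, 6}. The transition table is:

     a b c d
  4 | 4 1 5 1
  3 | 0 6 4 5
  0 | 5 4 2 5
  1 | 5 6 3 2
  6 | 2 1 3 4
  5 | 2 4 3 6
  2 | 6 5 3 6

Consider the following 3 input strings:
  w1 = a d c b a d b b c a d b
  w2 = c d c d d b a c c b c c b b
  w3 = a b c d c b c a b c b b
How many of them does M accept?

w1: 4 → 4 → 1 → 3 → 6 → 2 → 6 → 1 → 6 → 3 → 0 → 5 → 4  → end 4, accepted
w2: 4 → 5 → 6 → 3 → 5 → 6 → 1 → 5 → 3 → 4 → 1 → 3 → 4 → 1 → 6  → end 6, accepted
w3: 4 → 4 → 1 → 3 → 5 → 3 → 6 → 3 → 0 → 4 → 5 → 4 → 1  → end 1, rejected

2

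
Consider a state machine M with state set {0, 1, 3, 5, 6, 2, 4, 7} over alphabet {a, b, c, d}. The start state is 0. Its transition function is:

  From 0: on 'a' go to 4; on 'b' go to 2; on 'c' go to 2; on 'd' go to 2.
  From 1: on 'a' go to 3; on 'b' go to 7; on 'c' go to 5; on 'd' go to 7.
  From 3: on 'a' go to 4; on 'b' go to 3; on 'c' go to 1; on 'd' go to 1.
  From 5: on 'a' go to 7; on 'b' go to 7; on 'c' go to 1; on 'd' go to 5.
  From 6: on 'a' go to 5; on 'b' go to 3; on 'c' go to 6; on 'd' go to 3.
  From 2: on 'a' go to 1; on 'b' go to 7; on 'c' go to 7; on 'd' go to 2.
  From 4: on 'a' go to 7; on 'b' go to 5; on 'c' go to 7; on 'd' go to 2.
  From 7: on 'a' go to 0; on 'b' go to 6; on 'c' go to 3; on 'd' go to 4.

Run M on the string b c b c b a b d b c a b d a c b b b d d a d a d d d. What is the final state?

start at 0
read 'b': 0 → 2
read 'c': 2 → 7
read 'b': 7 → 6
read 'c': 6 → 6
read 'b': 6 → 3
read 'a': 3 → 4
read 'b': 4 → 5
read 'd': 5 → 5
read 'b': 5 → 7
read 'c': 7 → 3
read 'a': 3 → 4
read 'b': 4 → 5
read 'd': 5 → 5
read 'a': 5 → 7
read 'c': 7 → 3
read 'b': 3 → 3
read 'b': 3 → 3
read 'b': 3 → 3
read 'd': 3 → 1
read 'd': 1 → 7
read 'a': 7 → 0
read 'd': 0 → 2
read 'a': 2 → 1
read 'd': 1 → 7
read 'd': 7 → 4
read 'd': 4 → 2

2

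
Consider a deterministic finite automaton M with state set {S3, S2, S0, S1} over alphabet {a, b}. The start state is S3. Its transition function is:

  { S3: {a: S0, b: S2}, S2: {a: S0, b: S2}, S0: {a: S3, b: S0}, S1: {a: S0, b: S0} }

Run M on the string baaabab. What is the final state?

Trace: S3 -b-> S2 -a-> S0 -a-> S3 -a-> S0 -b-> S0 -a-> S3 -b-> S2

S2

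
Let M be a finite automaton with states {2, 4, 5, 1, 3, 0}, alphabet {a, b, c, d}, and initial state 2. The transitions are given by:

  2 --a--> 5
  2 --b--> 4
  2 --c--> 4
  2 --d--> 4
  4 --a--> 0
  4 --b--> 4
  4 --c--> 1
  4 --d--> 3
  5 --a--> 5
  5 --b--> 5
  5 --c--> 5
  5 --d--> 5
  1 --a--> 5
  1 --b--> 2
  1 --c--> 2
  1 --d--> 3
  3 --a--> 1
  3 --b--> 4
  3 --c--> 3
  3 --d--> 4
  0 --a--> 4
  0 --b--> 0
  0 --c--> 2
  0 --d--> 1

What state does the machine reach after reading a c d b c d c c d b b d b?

5

Trace: 2 -a-> 5 -c-> 5 -d-> 5 -b-> 5 -c-> 5 -d-> 5 -c-> 5 -c-> 5 -d-> 5 -b-> 5 -b-> 5 -d-> 5 -b-> 5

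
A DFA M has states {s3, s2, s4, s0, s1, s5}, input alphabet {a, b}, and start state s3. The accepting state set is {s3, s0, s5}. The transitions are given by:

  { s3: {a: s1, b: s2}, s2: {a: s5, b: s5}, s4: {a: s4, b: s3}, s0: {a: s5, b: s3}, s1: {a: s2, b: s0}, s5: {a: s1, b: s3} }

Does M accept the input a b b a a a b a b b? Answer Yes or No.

Yes

s3 → s1 → s0 → s3 → s1 → s2 → s5 → s3 → s1 → s0 → s3
End state s3 is accepting.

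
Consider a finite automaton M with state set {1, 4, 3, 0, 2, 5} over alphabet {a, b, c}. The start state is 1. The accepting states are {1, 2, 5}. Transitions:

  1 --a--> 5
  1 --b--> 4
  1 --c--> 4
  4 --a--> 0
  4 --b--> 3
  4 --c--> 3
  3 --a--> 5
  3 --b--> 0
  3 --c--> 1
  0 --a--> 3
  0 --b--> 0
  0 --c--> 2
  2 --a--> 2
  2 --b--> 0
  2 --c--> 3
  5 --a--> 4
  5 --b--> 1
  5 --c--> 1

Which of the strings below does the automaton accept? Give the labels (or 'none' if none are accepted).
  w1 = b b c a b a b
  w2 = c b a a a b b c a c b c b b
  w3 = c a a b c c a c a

w1, w3

w1:
  start at 1
  read 'b': 1 → 4
  read 'b': 4 → 3
  read 'c': 3 → 1
  read 'a': 1 → 5
  read 'b': 5 → 1
  read 'a': 1 → 5
  read 'b': 5 → 1
  end 1, accepted
w2:
  start at 1
  read 'c': 1 → 4
  read 'b': 4 → 3
  read 'a': 3 → 5
  read 'a': 5 → 4
  read 'a': 4 → 0
  read 'b': 0 → 0
  read 'b': 0 → 0
  read 'c': 0 → 2
  read 'a': 2 → 2
  read 'c': 2 → 3
  read 'b': 3 → 0
  read 'c': 0 → 2
  read 'b': 2 → 0
  read 'b': 0 → 0
  end 0, rejected
w3:
  start at 1
  read 'c': 1 → 4
  read 'a': 4 → 0
  read 'a': 0 → 3
  read 'b': 3 → 0
  read 'c': 0 → 2
  read 'c': 2 → 3
  read 'a': 3 → 5
  read 'c': 5 → 1
  read 'a': 1 → 5
  end 5, accepted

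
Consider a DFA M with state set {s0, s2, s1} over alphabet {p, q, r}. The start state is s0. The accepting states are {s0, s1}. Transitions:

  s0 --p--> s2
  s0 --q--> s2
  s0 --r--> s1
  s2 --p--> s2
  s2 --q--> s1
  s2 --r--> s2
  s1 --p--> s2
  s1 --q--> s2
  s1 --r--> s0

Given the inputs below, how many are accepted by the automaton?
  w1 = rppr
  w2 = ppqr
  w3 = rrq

1

w1: Trace: s0 -r-> s1 -p-> s2 -p-> s2 -r-> s2  → end s2, rejected
w2: Trace: s0 -p-> s2 -p-> s2 -q-> s1 -r-> s0  → end s0, accepted
w3: Trace: s0 -r-> s1 -r-> s0 -q-> s2  → end s2, rejected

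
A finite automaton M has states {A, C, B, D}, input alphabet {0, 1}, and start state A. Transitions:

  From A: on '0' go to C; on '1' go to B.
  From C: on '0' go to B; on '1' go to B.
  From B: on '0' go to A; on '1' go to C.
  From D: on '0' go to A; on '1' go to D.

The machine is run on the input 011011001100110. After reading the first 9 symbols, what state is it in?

Trace: A -0-> C -1-> B -1-> C -0-> B -1-> C -1-> B -0-> A -0-> C -1-> B
After 9 symbols: B.

B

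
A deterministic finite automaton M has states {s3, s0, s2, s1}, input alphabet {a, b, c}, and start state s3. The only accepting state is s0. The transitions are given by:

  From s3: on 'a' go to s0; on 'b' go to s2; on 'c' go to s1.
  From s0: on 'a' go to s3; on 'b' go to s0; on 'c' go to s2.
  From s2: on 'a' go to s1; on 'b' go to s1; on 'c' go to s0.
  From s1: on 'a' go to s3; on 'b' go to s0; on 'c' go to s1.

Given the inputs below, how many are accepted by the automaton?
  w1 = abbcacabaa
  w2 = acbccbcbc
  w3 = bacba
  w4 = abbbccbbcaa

w1:
  start at s3
  read 'a': s3 → s0
  read 'b': s0 → s0
  read 'b': s0 → s0
  read 'c': s0 → s2
  read 'a': s2 → s1
  read 'c': s1 → s1
  read 'a': s1 → s3
  read 'b': s3 → s2
  read 'a': s2 → s1
  read 'a': s1 → s3
  end s3, rejected
w2:
  start at s3
  read 'a': s3 → s0
  read 'c': s0 → s2
  read 'b': s2 → s1
  read 'c': s1 → s1
  read 'c': s1 → s1
  read 'b': s1 → s0
  read 'c': s0 → s2
  read 'b': s2 → s1
  read 'c': s1 → s1
  end s1, rejected
w3:
  start at s3
  read 'b': s3 → s2
  read 'a': s2 → s1
  read 'c': s1 → s1
  read 'b': s1 → s0
  read 'a': s0 → s3
  end s3, rejected
w4:
  start at s3
  read 'a': s3 → s0
  read 'b': s0 → s0
  read 'b': s0 → s0
  read 'b': s0 → s0
  read 'c': s0 → s2
  read 'c': s2 → s0
  read 'b': s0 → s0
  read 'b': s0 → s0
  read 'c': s0 → s2
  read 'a': s2 → s1
  read 'a': s1 → s3
  end s3, rejected

0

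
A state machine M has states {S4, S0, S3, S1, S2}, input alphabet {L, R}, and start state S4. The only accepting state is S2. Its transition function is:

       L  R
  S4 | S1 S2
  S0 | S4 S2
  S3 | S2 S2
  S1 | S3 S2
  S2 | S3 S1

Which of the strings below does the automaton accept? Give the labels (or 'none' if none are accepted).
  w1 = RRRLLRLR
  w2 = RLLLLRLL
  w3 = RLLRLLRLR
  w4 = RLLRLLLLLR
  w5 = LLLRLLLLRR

w1:
  start at S4
  read 'R': S4 → S2
  read 'R': S2 → S1
  read 'R': S1 → S2
  read 'L': S2 → S3
  read 'L': S3 → S2
  read 'R': S2 → S1
  read 'L': S1 → S3
  read 'R': S3 → S2
  end S2, accepted
w2:
  start at S4
  read 'R': S4 → S2
  read 'L': S2 → S3
  read 'L': S3 → S2
  read 'L': S2 → S3
  read 'L': S3 → S2
  read 'R': S2 → S1
  read 'L': S1 → S3
  read 'L': S3 → S2
  end S2, accepted
w3:
  start at S4
  read 'R': S4 → S2
  read 'L': S2 → S3
  read 'L': S3 → S2
  read 'R': S2 → S1
  read 'L': S1 → S3
  read 'L': S3 → S2
  read 'R': S2 → S1
  read 'L': S1 → S3
  read 'R': S3 → S2
  end S2, accepted
w4:
  start at S4
  read 'R': S4 → S2
  read 'L': S2 → S3
  read 'L': S3 → S2
  read 'R': S2 → S1
  read 'L': S1 → S3
  read 'L': S3 → S2
  read 'L': S2 → S3
  read 'L': S3 → S2
  read 'L': S2 → S3
  read 'R': S3 → S2
  end S2, accepted
w5:
  start at S4
  read 'L': S4 → S1
  read 'L': S1 → S3
  read 'L': S3 → S2
  read 'R': S2 → S1
  read 'L': S1 → S3
  read 'L': S3 → S2
  read 'L': S2 → S3
  read 'L': S3 → S2
  read 'R': S2 → S1
  read 'R': S1 → S2
  end S2, accepted

w1, w2, w3, w4, w5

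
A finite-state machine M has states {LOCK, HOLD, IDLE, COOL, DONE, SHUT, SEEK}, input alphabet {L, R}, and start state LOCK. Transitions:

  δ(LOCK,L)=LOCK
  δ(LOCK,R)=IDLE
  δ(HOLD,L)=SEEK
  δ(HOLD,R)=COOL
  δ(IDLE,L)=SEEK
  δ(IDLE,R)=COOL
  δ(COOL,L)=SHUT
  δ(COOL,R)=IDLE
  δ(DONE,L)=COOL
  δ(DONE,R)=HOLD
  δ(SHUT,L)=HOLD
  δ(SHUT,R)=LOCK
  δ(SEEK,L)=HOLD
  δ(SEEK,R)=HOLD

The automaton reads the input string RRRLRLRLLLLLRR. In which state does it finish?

start at LOCK
read 'R': LOCK → IDLE
read 'R': IDLE → COOL
read 'R': COOL → IDLE
read 'L': IDLE → SEEK
read 'R': SEEK → HOLD
read 'L': HOLD → SEEK
read 'R': SEEK → HOLD
read 'L': HOLD → SEEK
read 'L': SEEK → HOLD
read 'L': HOLD → SEEK
read 'L': SEEK → HOLD
read 'L': HOLD → SEEK
read 'R': SEEK → HOLD
read 'R': HOLD → COOL

COOL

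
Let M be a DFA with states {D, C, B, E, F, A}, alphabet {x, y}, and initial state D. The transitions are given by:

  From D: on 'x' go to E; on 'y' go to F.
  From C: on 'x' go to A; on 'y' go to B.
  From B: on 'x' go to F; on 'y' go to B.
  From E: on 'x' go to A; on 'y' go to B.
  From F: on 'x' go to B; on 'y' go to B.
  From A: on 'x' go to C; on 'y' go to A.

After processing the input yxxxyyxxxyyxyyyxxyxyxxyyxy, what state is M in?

D → F → B → F → B → B → B → F → B → F → B → B → F → B → B → B → F → B → B → F → B → F → B → B → B → F → B

B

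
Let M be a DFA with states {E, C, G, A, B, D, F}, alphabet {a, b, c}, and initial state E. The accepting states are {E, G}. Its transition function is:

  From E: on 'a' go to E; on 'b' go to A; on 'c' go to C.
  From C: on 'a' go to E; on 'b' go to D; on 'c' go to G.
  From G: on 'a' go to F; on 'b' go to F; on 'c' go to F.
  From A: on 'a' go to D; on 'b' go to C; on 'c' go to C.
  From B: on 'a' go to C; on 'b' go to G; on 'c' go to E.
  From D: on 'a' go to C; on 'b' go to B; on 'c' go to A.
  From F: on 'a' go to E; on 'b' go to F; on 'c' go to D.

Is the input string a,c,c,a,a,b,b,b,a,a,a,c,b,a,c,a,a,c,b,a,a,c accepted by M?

No

E → E → C → G → F → E → A → C → D → C → E → E → C → D → C → G → F → E → C → D → C → E → C
End state C is not accepting.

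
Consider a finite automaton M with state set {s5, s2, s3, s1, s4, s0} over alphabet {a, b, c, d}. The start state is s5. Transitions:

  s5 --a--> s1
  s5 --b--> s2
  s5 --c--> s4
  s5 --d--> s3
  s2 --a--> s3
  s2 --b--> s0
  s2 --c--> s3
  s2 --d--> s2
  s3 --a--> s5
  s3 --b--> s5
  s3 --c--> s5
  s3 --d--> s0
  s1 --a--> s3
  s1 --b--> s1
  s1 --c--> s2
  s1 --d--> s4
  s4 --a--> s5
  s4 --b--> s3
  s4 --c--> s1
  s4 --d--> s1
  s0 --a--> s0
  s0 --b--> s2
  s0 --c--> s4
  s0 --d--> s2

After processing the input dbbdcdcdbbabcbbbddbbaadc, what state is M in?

s5

s5 → s3 → s5 → s2 → s2 → s3 → s0 → s4 → s1 → s1 → s1 → s3 → s5 → s4 → s3 → s5 → s2 → s2 → s2 → s0 → s2 → s3 → s5 → s3 → s5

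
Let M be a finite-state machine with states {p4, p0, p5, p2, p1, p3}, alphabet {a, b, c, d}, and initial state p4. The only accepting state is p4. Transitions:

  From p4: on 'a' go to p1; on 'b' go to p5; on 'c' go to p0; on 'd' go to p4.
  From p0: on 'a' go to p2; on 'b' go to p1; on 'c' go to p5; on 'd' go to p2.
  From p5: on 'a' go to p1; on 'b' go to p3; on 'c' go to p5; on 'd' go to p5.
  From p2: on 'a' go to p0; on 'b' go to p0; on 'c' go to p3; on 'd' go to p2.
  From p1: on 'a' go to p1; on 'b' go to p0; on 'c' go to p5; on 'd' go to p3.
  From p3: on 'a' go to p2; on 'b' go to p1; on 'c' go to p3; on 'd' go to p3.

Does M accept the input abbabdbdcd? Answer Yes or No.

p4 → p1 → p0 → p1 → p1 → p0 → p2 → p0 → p2 → p3 → p3
End state p3 is not accepting.

No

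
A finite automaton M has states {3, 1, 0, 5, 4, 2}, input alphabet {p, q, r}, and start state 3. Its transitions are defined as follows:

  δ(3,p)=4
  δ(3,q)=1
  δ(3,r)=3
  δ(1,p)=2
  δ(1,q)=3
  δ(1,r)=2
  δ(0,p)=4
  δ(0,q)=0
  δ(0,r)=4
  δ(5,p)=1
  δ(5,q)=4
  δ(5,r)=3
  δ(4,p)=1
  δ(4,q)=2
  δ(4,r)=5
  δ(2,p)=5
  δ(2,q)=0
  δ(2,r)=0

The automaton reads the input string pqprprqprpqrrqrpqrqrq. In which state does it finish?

start at 3
read 'p': 3 → 4
read 'q': 4 → 2
read 'p': 2 → 5
read 'r': 5 → 3
read 'p': 3 → 4
read 'r': 4 → 5
read 'q': 5 → 4
read 'p': 4 → 1
read 'r': 1 → 2
read 'p': 2 → 5
read 'q': 5 → 4
read 'r': 4 → 5
read 'r': 5 → 3
read 'q': 3 → 1
read 'r': 1 → 2
read 'p': 2 → 5
read 'q': 5 → 4
read 'r': 4 → 5
read 'q': 5 → 4
read 'r': 4 → 5
read 'q': 5 → 4

4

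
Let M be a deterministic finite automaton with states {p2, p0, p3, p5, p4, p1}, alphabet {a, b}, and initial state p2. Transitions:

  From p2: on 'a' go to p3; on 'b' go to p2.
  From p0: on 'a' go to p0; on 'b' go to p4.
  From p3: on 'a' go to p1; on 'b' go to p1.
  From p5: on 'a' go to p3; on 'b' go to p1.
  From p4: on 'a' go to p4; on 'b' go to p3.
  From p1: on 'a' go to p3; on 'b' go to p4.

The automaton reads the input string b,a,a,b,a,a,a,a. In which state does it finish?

p4

start at p2
read 'b': p2 → p2
read 'a': p2 → p3
read 'a': p3 → p1
read 'b': p1 → p4
read 'a': p4 → p4
read 'a': p4 → p4
read 'a': p4 → p4
read 'a': p4 → p4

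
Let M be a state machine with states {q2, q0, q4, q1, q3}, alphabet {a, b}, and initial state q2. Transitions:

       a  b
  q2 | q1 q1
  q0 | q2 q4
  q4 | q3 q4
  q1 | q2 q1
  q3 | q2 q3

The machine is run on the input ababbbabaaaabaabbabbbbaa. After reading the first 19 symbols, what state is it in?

Trace: q2 -a-> q1 -b-> q1 -a-> q2 -b-> q1 -b-> q1 -b-> q1 -a-> q2 -b-> q1 -a-> q2 -a-> q1 -a-> q2 -a-> q1 -b-> q1 -a-> q2 -a-> q1 -b-> q1 -b-> q1 -a-> q2 -b-> q1
After 19 symbols: q1.

q1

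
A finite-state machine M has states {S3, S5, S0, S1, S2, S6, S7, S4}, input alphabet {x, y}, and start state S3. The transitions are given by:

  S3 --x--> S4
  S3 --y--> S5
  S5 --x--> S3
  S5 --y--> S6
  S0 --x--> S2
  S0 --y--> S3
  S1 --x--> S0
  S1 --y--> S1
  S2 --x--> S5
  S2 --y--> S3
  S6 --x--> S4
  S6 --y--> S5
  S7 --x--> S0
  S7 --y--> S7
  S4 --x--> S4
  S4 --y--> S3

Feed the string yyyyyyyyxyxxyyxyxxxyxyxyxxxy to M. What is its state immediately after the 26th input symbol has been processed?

Trace: S3 -y-> S5 -y-> S6 -y-> S5 -y-> S6 -y-> S5 -y-> S6 -y-> S5 -y-> S6 -x-> S4 -y-> S3 -x-> S4 -x-> S4 -y-> S3 -y-> S5 -x-> S3 -y-> S5 -x-> S3 -x-> S4 -x-> S4 -y-> S3 -x-> S4 -y-> S3 -x-> S4 -y-> S3 -x-> S4 -x-> S4
After 26 symbols: S4.

S4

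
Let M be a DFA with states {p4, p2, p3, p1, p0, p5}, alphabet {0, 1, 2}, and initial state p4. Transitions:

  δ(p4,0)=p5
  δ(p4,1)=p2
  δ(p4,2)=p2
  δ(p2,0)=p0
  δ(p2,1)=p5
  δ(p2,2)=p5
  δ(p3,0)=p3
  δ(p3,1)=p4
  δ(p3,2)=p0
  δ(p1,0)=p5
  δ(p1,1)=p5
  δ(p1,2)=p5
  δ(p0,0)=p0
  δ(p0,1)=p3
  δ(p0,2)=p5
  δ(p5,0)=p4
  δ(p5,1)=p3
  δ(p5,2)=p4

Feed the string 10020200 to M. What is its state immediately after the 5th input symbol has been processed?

p4

start at p4
read '1': p4 → p2
read '0': p2 → p0
read '0': p0 → p0
read '2': p0 → p5
read '0': p5 → p4
After 5 symbols: p4.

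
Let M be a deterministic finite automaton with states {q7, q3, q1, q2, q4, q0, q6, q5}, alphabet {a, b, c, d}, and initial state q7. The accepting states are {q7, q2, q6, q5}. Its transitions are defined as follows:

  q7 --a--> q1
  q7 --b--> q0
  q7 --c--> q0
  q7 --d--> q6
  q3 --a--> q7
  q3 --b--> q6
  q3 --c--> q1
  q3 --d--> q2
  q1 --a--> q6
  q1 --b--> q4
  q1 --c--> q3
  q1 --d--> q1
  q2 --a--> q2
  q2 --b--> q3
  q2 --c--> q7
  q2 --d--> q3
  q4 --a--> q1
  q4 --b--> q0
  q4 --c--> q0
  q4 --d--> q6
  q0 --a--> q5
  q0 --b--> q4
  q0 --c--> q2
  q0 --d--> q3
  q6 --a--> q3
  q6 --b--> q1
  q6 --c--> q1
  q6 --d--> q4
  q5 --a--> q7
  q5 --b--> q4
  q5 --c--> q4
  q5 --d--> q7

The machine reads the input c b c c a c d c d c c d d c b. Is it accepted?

Yes

Trace: q7 -c-> q0 -b-> q4 -c-> q0 -c-> q2 -a-> q2 -c-> q7 -d-> q6 -c-> q1 -d-> q1 -c-> q3 -c-> q1 -d-> q1 -d-> q1 -c-> q3 -b-> q6
End state q6 is accepting.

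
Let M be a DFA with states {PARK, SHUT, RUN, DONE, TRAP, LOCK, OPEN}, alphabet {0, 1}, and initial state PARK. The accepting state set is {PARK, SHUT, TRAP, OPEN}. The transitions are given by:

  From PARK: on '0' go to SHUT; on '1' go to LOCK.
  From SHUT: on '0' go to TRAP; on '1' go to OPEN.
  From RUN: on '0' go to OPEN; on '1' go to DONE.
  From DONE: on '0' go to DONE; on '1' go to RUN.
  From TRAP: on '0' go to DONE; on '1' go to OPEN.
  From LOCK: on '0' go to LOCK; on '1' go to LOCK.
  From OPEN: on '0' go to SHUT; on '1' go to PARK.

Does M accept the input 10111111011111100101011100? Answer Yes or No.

No

start at PARK
read '1': PARK → LOCK
read '0': LOCK → LOCK
read '1': LOCK → LOCK
read '1': LOCK → LOCK
read '1': LOCK → LOCK
read '1': LOCK → LOCK
read '1': LOCK → LOCK
read '1': LOCK → LOCK
read '0': LOCK → LOCK
read '1': LOCK → LOCK
read '1': LOCK → LOCK
read '1': LOCK → LOCK
read '1': LOCK → LOCK
read '1': LOCK → LOCK
read '1': LOCK → LOCK
read '0': LOCK → LOCK
read '0': LOCK → LOCK
read '1': LOCK → LOCK
read '0': LOCK → LOCK
read '1': LOCK → LOCK
read '0': LOCK → LOCK
read '1': LOCK → LOCK
read '1': LOCK → LOCK
read '1': LOCK → LOCK
read '0': LOCK → LOCK
read '0': LOCK → LOCK
End state LOCK is not accepting.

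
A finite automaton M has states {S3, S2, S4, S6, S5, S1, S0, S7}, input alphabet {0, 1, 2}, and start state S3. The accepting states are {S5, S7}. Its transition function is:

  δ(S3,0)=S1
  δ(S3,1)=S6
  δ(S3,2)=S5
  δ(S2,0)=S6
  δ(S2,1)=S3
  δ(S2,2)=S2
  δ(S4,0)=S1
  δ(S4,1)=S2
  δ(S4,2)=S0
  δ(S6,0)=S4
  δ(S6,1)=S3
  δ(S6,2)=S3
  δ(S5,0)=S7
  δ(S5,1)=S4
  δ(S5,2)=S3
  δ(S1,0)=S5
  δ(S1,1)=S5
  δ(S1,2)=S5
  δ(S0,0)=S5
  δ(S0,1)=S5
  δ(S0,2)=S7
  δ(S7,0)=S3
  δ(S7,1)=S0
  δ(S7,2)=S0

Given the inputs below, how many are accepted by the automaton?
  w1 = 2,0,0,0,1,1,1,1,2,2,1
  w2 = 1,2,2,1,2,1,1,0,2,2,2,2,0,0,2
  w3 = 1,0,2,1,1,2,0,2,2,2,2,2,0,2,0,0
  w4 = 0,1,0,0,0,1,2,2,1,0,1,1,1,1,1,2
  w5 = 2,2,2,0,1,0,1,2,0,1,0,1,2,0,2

w1:
  start at S3
  read '2': S3 → S5
  read '0': S5 → S7
  read '0': S7 → S3
  read '0': S3 → S1
  read '1': S1 → S5
  read '1': S5 → S4
  read '1': S4 → S2
  read '1': S2 → S3
  read '2': S3 → S5
  read '2': S5 → S3
  read '1': S3 → S6
  end S6, rejected
w2:
  start at S3
  read '1': S3 → S6
  read '2': S6 → S3
  read '2': S3 → S5
  read '1': S5 → S4
  read '2': S4 → S0
  read '1': S0 → S5
  read '1': S5 → S4
  read '0': S4 → S1
  read '2': S1 → S5
  read '2': S5 → S3
  read '2': S3 → S5
  read '2': S5 → S3
  read '0': S3 → S1
  read '0': S1 → S5
  read '2': S5 → S3
  end S3, rejected
w3:
  start at S3
  read '1': S3 → S6
  read '0': S6 → S4
  read '2': S4 → S0
  read '1': S0 → S5
  read '1': S5 → S4
  read '2': S4 → S0
  read '0': S0 → S5
  read '2': S5 → S3
  read '2': S3 → S5
  read '2': S5 → S3
  read '2': S3 → S5
  read '2': S5 → S3
  read '0': S3 → S1
  read '2': S1 → S5
  read '0': S5 → S7
  read '0': S7 → S3
  end S3, rejected
w4:
  start at S3
  read '0': S3 → S1
  read '1': S1 → S5
  read '0': S5 → S7
  read '0': S7 → S3
  read '0': S3 → S1
  read '1': S1 → S5
  read '2': S5 → S3
  read '2': S3 → S5
  read '1': S5 → S4
  read '0': S4 → S1
  read '1': S1 → S5
  read '1': S5 → S4
  read '1': S4 → S2
  read '1': S2 → S3
  read '1': S3 → S6
  read '2': S6 → S3
  end S3, rejected
w5:
  start at S3
  read '2': S3 → S5
  read '2': S5 → S3
  read '2': S3 → S5
  read '0': S5 → S7
  read '1': S7 → S0
  read '0': S0 → S5
  read '1': S5 → S4
  read '2': S4 → S0
  read '0': S0 → S5
  read '1': S5 → S4
  read '0': S4 → S1
  read '1': S1 → S5
  read '2': S5 → S3
  read '0': S3 → S1
  read '2': S1 → S5
  end S5, accepted

1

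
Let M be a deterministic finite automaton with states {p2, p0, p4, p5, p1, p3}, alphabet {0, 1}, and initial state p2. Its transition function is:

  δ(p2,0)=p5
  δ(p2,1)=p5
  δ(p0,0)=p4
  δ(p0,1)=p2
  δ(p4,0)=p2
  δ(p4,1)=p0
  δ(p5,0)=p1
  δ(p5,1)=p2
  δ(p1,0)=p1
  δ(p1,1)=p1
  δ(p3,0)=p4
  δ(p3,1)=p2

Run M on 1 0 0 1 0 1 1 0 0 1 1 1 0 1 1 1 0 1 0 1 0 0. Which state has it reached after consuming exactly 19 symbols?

p1

Trace: p2 -1-> p5 -0-> p1 -0-> p1 -1-> p1 -0-> p1 -1-> p1 -1-> p1 -0-> p1 -0-> p1 -1-> p1 -1-> p1 -1-> p1 -0-> p1 -1-> p1 -1-> p1 -1-> p1 -0-> p1 -1-> p1 -0-> p1
After 19 symbols: p1.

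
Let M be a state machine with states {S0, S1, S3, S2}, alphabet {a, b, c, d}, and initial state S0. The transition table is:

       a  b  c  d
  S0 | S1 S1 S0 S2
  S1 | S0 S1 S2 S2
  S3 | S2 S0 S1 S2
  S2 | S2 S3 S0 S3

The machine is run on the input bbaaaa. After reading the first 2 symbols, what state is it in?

S1

Trace: S0 -b-> S1 -b-> S1
After 2 symbols: S1.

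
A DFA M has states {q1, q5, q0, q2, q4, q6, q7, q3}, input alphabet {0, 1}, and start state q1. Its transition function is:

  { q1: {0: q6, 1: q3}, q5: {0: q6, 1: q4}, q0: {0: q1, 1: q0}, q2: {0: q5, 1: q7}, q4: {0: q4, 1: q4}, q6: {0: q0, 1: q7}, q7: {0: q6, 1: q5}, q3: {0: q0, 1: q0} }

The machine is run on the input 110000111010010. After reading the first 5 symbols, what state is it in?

q0

q1 → q3 → q0 → q1 → q6 → q0
After 5 symbols: q0.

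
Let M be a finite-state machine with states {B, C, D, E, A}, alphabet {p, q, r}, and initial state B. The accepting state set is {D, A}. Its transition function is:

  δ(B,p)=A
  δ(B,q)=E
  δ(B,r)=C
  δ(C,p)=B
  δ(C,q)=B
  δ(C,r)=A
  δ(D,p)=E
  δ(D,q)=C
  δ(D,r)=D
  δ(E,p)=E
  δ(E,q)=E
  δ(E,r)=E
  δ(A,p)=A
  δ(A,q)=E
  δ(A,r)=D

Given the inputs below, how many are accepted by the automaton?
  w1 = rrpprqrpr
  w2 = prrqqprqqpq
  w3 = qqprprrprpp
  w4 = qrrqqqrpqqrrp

1

w1: Trace: B -r-> C -r-> A -p-> A -p-> A -r-> D -q-> C -r-> A -p-> A -r-> D  → end D, accepted
w2: Trace: B -p-> A -r-> D -r-> D -q-> C -q-> B -p-> A -r-> D -q-> C -q-> B -p-> A -q-> E  → end E, rejected
w3: Trace: B -q-> E -q-> E -p-> E -r-> E -p-> E -r-> E -r-> E -p-> E -r-> E -p-> E -p-> E  → end E, rejected
w4: Trace: B -q-> E -r-> E -r-> E -q-> E -q-> E -q-> E -r-> E -p-> E -q-> E -q-> E -r-> E -r-> E -p-> E  → end E, rejected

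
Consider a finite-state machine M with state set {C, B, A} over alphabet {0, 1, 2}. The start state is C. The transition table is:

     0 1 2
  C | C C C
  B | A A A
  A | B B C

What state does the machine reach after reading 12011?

C

start at C
read '1': C → C
read '2': C → C
read '0': C → C
read '1': C → C
read '1': C → C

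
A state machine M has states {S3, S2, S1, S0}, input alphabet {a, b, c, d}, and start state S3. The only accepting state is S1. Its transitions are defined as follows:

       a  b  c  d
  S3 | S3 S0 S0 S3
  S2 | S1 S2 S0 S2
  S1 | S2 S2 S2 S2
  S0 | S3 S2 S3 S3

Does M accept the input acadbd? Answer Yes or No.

start at S3
read 'a': S3 → S3
read 'c': S3 → S0
read 'a': S0 → S3
read 'd': S3 → S3
read 'b': S3 → S0
read 'd': S0 → S3
End state S3 is not accepting.

No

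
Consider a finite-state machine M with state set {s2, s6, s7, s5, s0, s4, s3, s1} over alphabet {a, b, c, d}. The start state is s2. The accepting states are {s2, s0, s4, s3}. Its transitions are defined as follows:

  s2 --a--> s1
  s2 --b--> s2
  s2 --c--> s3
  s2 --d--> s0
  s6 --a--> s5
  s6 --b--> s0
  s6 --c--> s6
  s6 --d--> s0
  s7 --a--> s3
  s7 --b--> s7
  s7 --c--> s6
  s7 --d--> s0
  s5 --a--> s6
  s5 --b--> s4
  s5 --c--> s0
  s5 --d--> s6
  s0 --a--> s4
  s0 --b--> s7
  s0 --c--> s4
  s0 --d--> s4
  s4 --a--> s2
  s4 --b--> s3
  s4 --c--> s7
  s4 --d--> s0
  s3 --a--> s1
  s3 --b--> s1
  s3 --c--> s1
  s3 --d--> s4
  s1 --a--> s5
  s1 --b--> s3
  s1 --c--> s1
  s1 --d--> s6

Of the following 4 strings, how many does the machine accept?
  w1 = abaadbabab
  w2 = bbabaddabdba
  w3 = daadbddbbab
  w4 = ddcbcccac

3

w1: Trace: s2 -a-> s1 -b-> s3 -a-> s1 -a-> s5 -d-> s6 -b-> s0 -a-> s4 -b-> s3 -a-> s1 -b-> s3  → end s3, accepted
w2: Trace: s2 -b-> s2 -b-> s2 -a-> s1 -b-> s3 -a-> s1 -d-> s6 -d-> s0 -a-> s4 -b-> s3 -d-> s4 -b-> s3 -a-> s1  → end s1, rejected
w3: Trace: s2 -d-> s0 -a-> s4 -a-> s2 -d-> s0 -b-> s7 -d-> s0 -d-> s4 -b-> s3 -b-> s1 -a-> s5 -b-> s4  → end s4, accepted
w4: Trace: s2 -d-> s0 -d-> s4 -c-> s7 -b-> s7 -c-> s6 -c-> s6 -c-> s6 -a-> s5 -c-> s0  → end s0, accepted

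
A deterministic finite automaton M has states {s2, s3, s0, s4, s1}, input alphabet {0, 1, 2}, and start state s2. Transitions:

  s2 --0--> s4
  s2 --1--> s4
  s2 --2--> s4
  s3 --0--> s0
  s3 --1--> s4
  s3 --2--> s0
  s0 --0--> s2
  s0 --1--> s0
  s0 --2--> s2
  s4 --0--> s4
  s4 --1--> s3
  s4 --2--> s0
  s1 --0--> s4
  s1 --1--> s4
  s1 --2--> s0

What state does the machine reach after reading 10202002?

start at s2
read '1': s2 → s4
read '0': s4 → s4
read '2': s4 → s0
read '0': s0 → s2
read '2': s2 → s4
read '0': s4 → s4
read '0': s4 → s4
read '2': s4 → s0

s0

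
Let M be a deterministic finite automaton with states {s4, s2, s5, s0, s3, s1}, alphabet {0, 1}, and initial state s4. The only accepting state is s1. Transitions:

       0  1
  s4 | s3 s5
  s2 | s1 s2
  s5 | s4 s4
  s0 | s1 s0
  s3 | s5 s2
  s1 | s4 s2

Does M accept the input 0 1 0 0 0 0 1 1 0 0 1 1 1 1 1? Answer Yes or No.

Trace: s4 -0-> s3 -1-> s2 -0-> s1 -0-> s4 -0-> s3 -0-> s5 -1-> s4 -1-> s5 -0-> s4 -0-> s3 -1-> s2 -1-> s2 -1-> s2 -1-> s2 -1-> s2
End state s2 is not accepting.

No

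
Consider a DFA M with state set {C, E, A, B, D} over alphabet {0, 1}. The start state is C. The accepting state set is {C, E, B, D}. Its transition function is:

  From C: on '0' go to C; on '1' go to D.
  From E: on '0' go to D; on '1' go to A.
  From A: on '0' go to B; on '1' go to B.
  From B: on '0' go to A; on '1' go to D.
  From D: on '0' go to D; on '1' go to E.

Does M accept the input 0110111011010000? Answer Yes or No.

Trace: C -0-> C -1-> D -1-> E -0-> D -1-> E -1-> A -1-> B -0-> A -1-> B -1-> D -0-> D -1-> E -0-> D -0-> D -0-> D -0-> D
End state D is accepting.

Yes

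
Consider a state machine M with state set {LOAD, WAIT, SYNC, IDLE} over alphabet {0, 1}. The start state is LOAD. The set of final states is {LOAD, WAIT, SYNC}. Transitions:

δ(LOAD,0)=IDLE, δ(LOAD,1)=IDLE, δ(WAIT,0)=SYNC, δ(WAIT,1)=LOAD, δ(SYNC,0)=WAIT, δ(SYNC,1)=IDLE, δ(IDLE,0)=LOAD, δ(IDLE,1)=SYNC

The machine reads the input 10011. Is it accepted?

LOAD → IDLE → LOAD → IDLE → SYNC → IDLE
End state IDLE is not accepting.

No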